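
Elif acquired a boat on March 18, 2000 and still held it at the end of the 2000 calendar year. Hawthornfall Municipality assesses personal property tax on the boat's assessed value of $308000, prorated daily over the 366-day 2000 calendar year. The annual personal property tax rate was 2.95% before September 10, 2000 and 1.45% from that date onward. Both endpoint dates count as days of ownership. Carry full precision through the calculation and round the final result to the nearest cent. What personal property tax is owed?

March 18 – September 9, 2000: 176 days at 2.95% → $308000 × 2.95% × 176/366 = $4369.2240
September 10 – December 31, 2000: 113 days at 1.45% → $308000 × 1.45% × 113/366 = $1378.8470
Total = $5748.0710

$5748.07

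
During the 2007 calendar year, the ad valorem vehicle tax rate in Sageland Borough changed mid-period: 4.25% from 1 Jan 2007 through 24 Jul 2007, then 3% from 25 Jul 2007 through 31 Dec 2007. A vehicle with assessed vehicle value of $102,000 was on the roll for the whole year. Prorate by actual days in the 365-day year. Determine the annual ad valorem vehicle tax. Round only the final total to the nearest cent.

$3,776.10

1 Jan – 24 Jul 2007: 205 days at 4.25% → $102,000 × 4.25% × 205/365 = $2,434.7260
25 Jul – 31 Dec 2007: 160 days at 3% → $102,000 × 3% × 160/365 = $1,341.3699
Total = $3,776.0959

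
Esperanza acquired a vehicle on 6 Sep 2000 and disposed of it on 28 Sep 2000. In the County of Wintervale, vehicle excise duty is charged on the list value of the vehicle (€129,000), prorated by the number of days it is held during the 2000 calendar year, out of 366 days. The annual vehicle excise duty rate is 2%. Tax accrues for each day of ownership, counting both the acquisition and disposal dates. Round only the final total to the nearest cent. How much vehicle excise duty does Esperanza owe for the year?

€162.13

Days held (6 Sep – 28 Sep 2000): 23 out of 366
Tax = €129,000 × 2% × 23/366 = €162.1311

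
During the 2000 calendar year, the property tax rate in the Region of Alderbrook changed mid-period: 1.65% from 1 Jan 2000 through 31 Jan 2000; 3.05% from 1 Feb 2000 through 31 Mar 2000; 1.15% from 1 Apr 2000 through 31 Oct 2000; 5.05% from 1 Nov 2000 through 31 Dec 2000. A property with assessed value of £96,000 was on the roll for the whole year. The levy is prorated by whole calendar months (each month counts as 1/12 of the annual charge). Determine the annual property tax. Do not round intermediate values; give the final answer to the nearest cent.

£2,072.00

1 Jan – 31 Jan 2000: 1 month at 1.65% → £96,000 × 1.65% × 1/12 = £132.0000
1 Feb – 31 Mar 2000: 2 months at 3.05% → £96,000 × 3.05% × 2/12 = £488.0000
1 Apr – 31 Oct 2000: 7 months at 1.15% → £96,000 × 1.15% × 7/12 = £644.0000
1 Nov – 31 Dec 2000: 2 months at 5.05% → £96,000 × 5.05% × 2/12 = £808.0000
Total = £2,072.0000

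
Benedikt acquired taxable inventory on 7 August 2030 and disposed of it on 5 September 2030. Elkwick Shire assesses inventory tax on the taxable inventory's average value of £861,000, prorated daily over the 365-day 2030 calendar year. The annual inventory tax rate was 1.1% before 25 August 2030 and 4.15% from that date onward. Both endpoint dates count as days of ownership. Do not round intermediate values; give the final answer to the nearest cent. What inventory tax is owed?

£1,641.80

7 August – 24 August 2030: 18 days at 1.1% → £861,000 × 1.1% × 18/365 = £467.0630
25 August – 5 September 2030: 12 days at 4.15% → £861,000 × 4.15% × 12/365 = £1,174.7342
Total = £1,641.7973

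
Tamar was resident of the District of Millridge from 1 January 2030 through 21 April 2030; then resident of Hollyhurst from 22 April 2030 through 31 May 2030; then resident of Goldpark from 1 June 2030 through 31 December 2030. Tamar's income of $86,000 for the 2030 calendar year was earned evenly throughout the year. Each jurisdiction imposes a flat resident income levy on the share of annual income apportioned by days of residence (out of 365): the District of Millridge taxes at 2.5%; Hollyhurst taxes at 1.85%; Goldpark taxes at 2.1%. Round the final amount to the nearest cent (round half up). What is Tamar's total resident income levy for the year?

The District of Millridge, 1 January – 21 April 2030: 111 days → $86,000 × 2.5% × 111/365 = $653.8356
Hollyhurst, 22 April – 31 May 2030: 40 days → $86,000 × 1.85% × 40/365 = $174.3562
Goldpark, 1 June – 31 December 2030: 214 days → $86,000 × 2.1% × 214/365 = $1,058.8603
Total = $1,887.0521

$1,887.05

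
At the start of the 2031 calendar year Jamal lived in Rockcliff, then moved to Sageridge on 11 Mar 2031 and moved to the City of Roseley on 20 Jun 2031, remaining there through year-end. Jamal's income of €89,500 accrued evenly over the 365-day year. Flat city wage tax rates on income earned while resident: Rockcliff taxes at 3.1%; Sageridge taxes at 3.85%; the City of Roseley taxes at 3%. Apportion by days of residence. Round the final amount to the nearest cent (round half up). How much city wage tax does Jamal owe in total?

€2,912.43

Rockcliff, 1 Jan – 10 Mar 2031: 69 days → €89,500 × 3.1% × 69/365 = €524.4945
Sageridge, 11 Mar – 19 Jun 2031: 101 days → €89,500 × 3.85% × 101/365 = €953.4815
The City of Roseley, 20 Jun – 31 Dec 2031: 195 days → €89,500 × 3% × 195/365 = €1,434.4521
Total = €2,912.4281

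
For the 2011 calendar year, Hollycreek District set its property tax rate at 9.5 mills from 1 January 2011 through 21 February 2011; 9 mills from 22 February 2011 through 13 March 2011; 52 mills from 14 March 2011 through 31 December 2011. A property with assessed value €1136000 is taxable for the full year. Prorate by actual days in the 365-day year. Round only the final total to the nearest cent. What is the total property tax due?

€49517.15

1 January – 21 February 2011: 52 days at 9.5 mills → €1136000 × 0.95% × 52/365 = €1537.4904
22 February – 13 March 2011: 20 days at 9 mills → €1136000 × 0.9% × 20/365 = €560.2192
14 March – 31 December 2011: 293 days at 52 mills → €1136000 × 5.2% × 293/365 = €47419.4411
Total = €49517.1507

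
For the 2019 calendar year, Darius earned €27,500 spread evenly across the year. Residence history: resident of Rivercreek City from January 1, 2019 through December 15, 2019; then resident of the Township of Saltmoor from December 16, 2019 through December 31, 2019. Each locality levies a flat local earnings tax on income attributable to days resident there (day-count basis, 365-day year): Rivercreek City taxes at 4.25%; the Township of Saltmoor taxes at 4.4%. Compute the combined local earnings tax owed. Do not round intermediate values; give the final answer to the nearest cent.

Rivercreek City, January 1 – December 15, 2019: 349 days → €27,500 × 4.25% × 349/365 = €1,117.5171
The Township of Saltmoor, December 16 – December 31, 2019: 16 days → €27,500 × 4.4% × 16/365 = €53.0411
Total = €1,170.5582

€1,170.56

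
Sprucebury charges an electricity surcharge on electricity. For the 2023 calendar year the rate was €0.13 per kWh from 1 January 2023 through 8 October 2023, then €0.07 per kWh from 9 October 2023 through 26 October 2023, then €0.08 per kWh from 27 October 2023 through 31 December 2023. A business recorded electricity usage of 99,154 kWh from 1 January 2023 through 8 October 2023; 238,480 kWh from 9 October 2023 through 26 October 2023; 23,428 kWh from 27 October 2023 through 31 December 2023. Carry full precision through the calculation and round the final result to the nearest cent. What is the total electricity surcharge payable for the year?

€31,457.86

1 January – 8 October 2023: 99,154 kWh at €0.13/kWh → €12,890.02
9 October – 26 October 2023: 238,480 kWh at €0.07/kWh → €16,693.60
27 October – 31 December 2023: 23,428 kWh at €0.08/kWh → €1,874.24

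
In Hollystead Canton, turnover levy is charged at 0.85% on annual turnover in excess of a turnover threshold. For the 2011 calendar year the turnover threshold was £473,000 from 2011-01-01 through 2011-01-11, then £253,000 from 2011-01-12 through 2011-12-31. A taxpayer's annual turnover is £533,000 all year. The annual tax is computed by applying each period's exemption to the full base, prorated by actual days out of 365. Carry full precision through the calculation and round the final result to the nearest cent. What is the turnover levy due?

£2,323.64

2011-01-01 to 2011-01-11: 11 days, exemption £473,000 → (£533,000 − £473,000) × 0.85% × 11/365 = £15.3699
2011-01-12 to 2011-12-31: 354 days, exemption £253,000 → (£533,000 − £253,000) × 0.85% × 354/365 = £2,308.2740
Total = £2,323.6438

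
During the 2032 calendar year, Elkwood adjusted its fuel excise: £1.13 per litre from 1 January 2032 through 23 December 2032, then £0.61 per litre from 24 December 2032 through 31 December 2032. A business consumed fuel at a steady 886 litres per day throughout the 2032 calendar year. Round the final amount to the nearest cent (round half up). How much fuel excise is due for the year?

£362,746.12

1 January – 23 December 2032: 358 days × 886 litres/day = 317,188 litres at £1.13/litre → £358,422.44
24 December – 31 December 2032: 8 days × 886 litres/day = 7,088 litres at £0.61/litre → £4,323.68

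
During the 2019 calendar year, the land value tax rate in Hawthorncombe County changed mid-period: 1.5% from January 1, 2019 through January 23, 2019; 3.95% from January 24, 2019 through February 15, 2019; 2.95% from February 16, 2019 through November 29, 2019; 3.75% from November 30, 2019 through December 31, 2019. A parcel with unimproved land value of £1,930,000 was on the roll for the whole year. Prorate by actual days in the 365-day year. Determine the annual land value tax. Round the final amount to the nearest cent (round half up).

January 1 – January 23, 2019: 23 days at 1.5% → £1,930,000 × 1.5% × 23/365 = £1,824.2466
January 24 – February 15, 2019: 23 days at 3.95% → £1,930,000 × 3.95% × 23/365 = £4,803.8493
February 16 – November 29, 2019: 287 days at 2.95% → £1,930,000 × 2.95% × 287/365 = £44,768.0685
November 30 – December 31, 2019: 32 days at 3.75% → £1,930,000 × 3.75% × 32/365 = £6,345.2055
Total = £57,741.3699

£57,741.37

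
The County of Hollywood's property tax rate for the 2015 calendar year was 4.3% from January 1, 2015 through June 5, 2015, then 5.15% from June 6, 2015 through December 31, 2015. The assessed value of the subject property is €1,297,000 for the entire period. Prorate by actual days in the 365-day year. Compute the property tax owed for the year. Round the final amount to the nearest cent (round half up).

January 1 – June 5, 2015: 156 days at 4.3% → €1,297,000 × 4.3% × 156/365 = €23,836.3726
June 6 – December 31, 2015: 209 days at 5.15% → €1,297,000 × 5.15% × 209/365 = €38,247.2863
Total = €62,083.6589

€62,083.66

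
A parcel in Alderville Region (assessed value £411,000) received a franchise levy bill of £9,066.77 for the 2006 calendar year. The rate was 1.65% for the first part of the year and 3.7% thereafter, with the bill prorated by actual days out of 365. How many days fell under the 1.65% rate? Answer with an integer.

Let d = days at the first rate; then 365 − d days at the second rate.
£411,000 × [1.65%·d + 3.7%·(365−d)] / 365 = £9,066.77
Solving gives d = 266, so the new rate took effect on 24 Sep 2006.

266 days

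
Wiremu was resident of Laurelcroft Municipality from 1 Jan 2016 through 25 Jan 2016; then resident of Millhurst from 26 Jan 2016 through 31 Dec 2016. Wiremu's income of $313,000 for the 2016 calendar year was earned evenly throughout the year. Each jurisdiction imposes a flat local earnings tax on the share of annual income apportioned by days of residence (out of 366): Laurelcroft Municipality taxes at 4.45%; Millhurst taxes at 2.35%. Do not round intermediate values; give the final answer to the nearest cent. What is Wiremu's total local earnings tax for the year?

Laurelcroft Municipality, 1 Jan – 25 Jan 2016: 25 days → $313,000 × 4.45% × 25/366 = $951.4003
Millhurst, 26 Jan – 31 Dec 2016: 341 days → $313,000 × 2.35% × 341/366 = $6,853.0751
Total = $7,804.4754

$7,804.48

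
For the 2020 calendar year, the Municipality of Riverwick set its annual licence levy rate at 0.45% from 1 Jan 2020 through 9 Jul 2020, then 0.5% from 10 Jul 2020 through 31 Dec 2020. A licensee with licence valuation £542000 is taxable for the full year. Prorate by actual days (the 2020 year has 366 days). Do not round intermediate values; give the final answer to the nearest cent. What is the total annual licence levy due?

£2568.58

1 Jan – 9 Jul 2020: 191 days at 0.45% → £542000 × 0.45% × 191/366 = £1272.8115
10 Jul – 31 Dec 2020: 175 days at 0.5% → £542000 × 0.5% × 175/366 = £1295.7650
Total = £2568.5765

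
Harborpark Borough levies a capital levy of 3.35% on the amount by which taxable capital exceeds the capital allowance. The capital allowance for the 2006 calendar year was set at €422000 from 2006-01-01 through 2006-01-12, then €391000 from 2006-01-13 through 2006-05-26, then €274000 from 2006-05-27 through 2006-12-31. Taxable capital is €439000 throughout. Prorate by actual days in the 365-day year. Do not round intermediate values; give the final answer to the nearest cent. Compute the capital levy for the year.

€3925.56

2006-01-01 to 2006-01-12: 12 days, exemption €422000 → (€439000 − €422000) × 3.35% × 12/365 = €18.7233
2006-01-13 to 2006-05-26: 134 days, exemption €391000 → (€439000 − €391000) × 3.35% × 134/365 = €590.3342
2006-05-27 to 2006-12-31: 219 days, exemption €274000 → (€439000 − €274000) × 3.35% × 219/365 = €3316.5000
Total = €3925.5575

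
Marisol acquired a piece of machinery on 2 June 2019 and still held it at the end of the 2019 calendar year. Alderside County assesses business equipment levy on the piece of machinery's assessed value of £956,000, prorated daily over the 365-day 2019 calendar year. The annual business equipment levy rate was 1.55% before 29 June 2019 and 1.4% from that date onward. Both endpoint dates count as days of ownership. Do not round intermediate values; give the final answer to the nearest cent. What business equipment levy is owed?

2 June – 28 June 2019: 27 days at 1.55% → £956,000 × 1.55% × 27/365 = £1,096.1260
29 June – 31 December 2019: 186 days at 1.4% → £956,000 × 1.4% × 186/365 = £6,820.3397
Total = £7,916.4658

£7,916.47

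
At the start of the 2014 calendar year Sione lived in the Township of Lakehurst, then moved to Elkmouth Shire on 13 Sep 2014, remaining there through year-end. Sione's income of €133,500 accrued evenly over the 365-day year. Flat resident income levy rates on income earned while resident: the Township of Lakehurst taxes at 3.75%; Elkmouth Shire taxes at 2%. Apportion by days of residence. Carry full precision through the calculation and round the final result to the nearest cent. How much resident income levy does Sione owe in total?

€4,302.17

The Township of Lakehurst, 1 Jan – 12 Sep 2014: 255 days → €133,500 × 3.75% × 255/365 = €3,497.5171
Elkmouth Shire, 13 Sep – 31 Dec 2014: 110 days → €133,500 × 2% × 110/365 = €804.6575
Total = €4,302.1747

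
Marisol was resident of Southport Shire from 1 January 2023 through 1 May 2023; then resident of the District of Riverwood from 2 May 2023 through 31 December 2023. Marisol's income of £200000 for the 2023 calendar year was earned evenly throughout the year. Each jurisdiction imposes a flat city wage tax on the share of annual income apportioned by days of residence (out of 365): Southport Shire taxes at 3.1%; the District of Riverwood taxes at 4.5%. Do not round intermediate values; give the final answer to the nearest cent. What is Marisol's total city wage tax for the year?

£8071.78

Southport Shire, 1 January – 1 May 2023: 121 days → £200000 × 3.1% × 121/365 = £2055.3425
The District of Riverwood, 2 May – 31 December 2023: 244 days → £200000 × 4.5% × 244/365 = £6016.4384
Total = £8071.7808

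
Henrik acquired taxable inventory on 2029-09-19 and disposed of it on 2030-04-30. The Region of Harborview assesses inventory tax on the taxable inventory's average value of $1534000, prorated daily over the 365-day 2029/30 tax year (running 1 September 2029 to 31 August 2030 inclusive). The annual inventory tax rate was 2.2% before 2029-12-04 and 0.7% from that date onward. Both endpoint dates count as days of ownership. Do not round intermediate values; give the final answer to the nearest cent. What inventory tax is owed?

2029-09-19 to 2029-12-03: 76 days at 2.2% → $1534000 × 2.2% × 76/365 = $7026.9808
2029-12-04 to 2030-04-30: 148 days at 0.7% → $1534000 × 0.7% × 148/365 = $4354.0384
Total = $11381.0192

$11381.02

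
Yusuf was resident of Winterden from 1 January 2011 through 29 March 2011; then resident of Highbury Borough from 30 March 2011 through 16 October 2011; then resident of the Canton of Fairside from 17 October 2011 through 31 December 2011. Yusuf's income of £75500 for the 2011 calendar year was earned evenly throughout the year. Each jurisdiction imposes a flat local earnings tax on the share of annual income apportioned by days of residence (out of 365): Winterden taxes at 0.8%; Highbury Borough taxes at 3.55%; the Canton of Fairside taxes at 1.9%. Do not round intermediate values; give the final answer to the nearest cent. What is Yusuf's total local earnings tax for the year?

£1920.29

Winterden, 1 January – 29 March 2011: 88 days → £75500 × 0.8% × 88/365 = £145.6219
Highbury Borough, 30 March – 16 October 2011: 201 days → £75500 × 3.55% × 201/365 = £1475.9733
The Canton of Fairside, 17 October – 31 December 2011: 76 days → £75500 × 1.9% × 76/365 = £298.6904
Total = £1920.2856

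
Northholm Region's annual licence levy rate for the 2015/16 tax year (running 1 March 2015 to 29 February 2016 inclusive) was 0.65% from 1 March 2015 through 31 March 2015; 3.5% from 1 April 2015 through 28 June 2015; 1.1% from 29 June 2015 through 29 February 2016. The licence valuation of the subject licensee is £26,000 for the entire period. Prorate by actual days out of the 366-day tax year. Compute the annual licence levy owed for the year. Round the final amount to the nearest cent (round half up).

1 March – 31 March 2015: 31 days at 0.65% → £26,000 × 0.65% × 31/366 = £14.3142
1 April – 28 June 2015: 89 days at 3.5% → £26,000 × 3.5% × 89/366 = £221.2842
29 June 2015 – 29 February 2016: 246 days at 1.1% → £26,000 × 1.1% × 246/366 = £192.2295
Total = £427.8279

£427.83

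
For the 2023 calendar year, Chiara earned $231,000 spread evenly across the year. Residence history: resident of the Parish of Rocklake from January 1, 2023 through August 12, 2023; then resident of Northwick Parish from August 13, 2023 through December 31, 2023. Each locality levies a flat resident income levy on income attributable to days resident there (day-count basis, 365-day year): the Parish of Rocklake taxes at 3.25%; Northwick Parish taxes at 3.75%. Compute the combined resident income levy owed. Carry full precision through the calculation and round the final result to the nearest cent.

The Parish of Rocklake, January 1 – August 12, 2023: 224 days → $231,000 × 3.25% × 224/365 = $4,607.3425
Northwick Parish, August 13 – December 31, 2023: 141 days → $231,000 × 3.75% × 141/365 = $3,346.3356
Total = $7,953.6781

$7,953.68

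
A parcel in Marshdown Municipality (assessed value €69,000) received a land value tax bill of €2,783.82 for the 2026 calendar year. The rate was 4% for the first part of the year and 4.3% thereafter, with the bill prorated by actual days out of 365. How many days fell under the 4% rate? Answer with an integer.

323 days

Let d = days at the first rate; then 365 − d days at the second rate.
€69,000 × [4%·d + 4.3%·(365−d)] / 365 = €2,783.82
Solving gives d = 323, so the new rate took effect on November 20, 2026.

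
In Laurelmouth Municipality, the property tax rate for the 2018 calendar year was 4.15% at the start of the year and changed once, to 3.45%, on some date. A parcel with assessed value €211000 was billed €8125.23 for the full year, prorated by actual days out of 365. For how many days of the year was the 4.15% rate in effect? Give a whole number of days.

Let d = days at the first rate; then 365 − d days at the second rate.
€211000 × [4.15%·d + 3.45%·(365−d)] / 365 = €8125.23
Solving gives d = 209, so the new rate took effect on July 29, 2018.

209 days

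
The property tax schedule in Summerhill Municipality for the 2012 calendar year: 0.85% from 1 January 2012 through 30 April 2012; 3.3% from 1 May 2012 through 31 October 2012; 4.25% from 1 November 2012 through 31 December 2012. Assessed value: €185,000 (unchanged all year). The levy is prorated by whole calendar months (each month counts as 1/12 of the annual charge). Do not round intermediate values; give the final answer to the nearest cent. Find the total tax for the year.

1 January – 30 April 2012: 4 months at 0.85% → €185,000 × 0.85% × 4/12 = €524.1667
1 May – 31 October 2012: 6 months at 3.3% → €185,000 × 3.3% × 6/12 = €3,052.5000
1 November – 31 December 2012: 2 months at 4.25% → €185,000 × 4.25% × 2/12 = €1,310.4167
Total = €4,887.0833

€4,887.08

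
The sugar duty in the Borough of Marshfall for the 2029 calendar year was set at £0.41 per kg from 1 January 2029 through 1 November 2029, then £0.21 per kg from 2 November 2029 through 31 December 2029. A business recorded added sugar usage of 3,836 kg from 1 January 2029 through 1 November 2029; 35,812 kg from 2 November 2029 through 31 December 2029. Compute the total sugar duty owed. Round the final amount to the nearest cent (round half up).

£9,093.28

1 January – 1 November 2029: 3,836 kg at £0.41/kg → £1,572.76
2 November – 31 December 2029: 35,812 kg at £0.21/kg → £7,520.52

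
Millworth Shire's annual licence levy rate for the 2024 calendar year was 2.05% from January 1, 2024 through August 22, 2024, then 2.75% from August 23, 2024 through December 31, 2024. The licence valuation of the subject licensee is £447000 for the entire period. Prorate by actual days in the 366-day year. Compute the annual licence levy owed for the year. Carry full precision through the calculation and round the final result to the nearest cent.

£10283.44

January 1 – August 22, 2024: 235 days at 2.05% → £447000 × 2.05% × 235/366 = £5883.6680
August 23 – December 31, 2024: 131 days at 2.75% → £447000 × 2.75% × 131/366 = £4399.7746
Total = £10283.4426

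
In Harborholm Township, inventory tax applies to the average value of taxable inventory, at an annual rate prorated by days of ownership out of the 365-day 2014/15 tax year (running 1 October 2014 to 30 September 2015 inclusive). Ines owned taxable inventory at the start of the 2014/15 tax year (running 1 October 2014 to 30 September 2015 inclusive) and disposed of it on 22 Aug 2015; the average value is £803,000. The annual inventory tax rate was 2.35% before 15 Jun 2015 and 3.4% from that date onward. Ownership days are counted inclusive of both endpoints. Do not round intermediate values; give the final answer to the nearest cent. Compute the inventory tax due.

£18,448.10

1 Oct 2014 – 14 Jun 2015: 257 days at 2.35% → £803,000 × 2.35% × 257/365 = £13,286.9000
15 Jun – 22 Aug 2015: 69 days at 3.4% → £803,000 × 3.4% × 69/365 = £5,161.2000
Total = £18,448.1000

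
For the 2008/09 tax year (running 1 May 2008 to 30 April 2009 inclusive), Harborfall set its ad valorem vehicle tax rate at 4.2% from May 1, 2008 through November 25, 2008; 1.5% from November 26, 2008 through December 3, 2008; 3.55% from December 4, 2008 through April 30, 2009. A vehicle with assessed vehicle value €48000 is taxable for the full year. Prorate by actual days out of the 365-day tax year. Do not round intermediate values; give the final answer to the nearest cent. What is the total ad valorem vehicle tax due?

May 1 – November 25, 2008: 209 days at 4.2% → €48000 × 4.2% × 209/365 = €1154.3671
November 26 – December 3, 2008: 8 days at 1.5% → €48000 × 1.5% × 8/365 = €15.7808
December 4, 2008 – April 30, 2009: 148 days at 3.55% → €48000 × 3.55% × 148/365 = €690.9370
Total = €1861.0849

€1861.08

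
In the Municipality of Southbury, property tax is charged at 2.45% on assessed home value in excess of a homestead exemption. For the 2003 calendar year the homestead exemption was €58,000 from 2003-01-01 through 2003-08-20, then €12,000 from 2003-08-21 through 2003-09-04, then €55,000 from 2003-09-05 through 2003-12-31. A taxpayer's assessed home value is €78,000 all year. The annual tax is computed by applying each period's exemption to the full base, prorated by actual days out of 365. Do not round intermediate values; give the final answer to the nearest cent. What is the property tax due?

€560.08

2003-01-01 to 2003-08-20: 232 days, exemption €58,000 → (€78,000 − €58,000) × 2.45% × 232/365 = €311.4521
2003-08-21 to 2003-09-04: 15 days, exemption €12,000 → (€78,000 − €12,000) × 2.45% × 15/365 = €66.4521
2003-09-05 to 2003-12-31: 118 days, exemption €55,000 → (€78,000 − €55,000) × 2.45% × 118/365 = €182.1726
Total = €560.0767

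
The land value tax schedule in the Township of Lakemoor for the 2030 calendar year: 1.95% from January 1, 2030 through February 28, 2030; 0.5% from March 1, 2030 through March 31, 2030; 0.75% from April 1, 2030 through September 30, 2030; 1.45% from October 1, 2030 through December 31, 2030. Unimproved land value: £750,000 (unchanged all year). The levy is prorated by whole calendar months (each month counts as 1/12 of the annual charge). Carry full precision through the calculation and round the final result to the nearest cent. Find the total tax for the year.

January 1 – February 28, 2030: 2 months at 1.95% → £750,000 × 1.95% × 2/12 = £2,437.5000
March 1 – March 31, 2030: 1 month at 0.5% → £750,000 × 0.5% × 1/12 = £312.5000
April 1 – September 30, 2030: 6 months at 0.75% → £750,000 × 0.75% × 6/12 = £2,812.5000
October 1 – December 31, 2030: 3 months at 1.45% → £750,000 × 1.45% × 3/12 = £2,718.7500
Total = £8,281.2500

£8,281.25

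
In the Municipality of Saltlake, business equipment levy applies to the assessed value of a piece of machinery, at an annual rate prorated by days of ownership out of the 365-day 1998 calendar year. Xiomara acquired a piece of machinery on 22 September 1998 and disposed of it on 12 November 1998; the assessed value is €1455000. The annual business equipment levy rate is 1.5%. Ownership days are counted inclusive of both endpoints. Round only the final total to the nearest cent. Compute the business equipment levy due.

€3109.32

Days held (22 September – 12 November 1998): 52 out of 365
Tax = €1455000 × 1.5% × 52/365 = €3109.3151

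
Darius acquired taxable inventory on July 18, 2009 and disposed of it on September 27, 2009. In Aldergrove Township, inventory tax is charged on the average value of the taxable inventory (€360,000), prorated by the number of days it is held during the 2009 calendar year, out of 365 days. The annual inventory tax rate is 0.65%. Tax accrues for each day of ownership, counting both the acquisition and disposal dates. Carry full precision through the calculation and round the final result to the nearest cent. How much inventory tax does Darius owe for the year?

Days held (July 18 – September 27, 2009): 72 out of 365
Tax = €360,000 × 0.65% × 72/365 = €461.5890

€461.59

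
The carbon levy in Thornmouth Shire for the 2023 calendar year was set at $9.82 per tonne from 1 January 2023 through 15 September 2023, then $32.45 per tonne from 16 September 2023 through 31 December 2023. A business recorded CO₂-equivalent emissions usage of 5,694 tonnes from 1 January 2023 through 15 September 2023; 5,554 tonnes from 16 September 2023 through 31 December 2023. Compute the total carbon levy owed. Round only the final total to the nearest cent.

1 January – 15 September 2023: 5,694 tonnes at $9.82/tonne → $55,915.08
16 September – 31 December 2023: 5,554 tonnes at $32.45/tonne → $180,227.30

$236,142.38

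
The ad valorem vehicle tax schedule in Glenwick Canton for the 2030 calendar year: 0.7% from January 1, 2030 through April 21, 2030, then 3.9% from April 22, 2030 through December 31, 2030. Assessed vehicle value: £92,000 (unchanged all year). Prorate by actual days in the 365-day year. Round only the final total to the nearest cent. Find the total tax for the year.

£2,692.70

January 1 – April 21, 2030: 111 days at 0.7% → £92,000 × 0.7% × 111/365 = £195.8466
April 22 – December 31, 2030: 254 days at 3.9% → £92,000 × 3.9% × 254/365 = £2,496.8548
Total = £2,692.7014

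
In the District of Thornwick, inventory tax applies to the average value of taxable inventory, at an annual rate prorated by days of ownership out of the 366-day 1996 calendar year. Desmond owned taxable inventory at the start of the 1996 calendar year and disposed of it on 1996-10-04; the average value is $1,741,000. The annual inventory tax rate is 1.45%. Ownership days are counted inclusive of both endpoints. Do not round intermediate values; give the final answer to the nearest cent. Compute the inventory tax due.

Days held (1996-01-01 to 1996-10-04): 278 out of 366
Tax = $1,741,000 × 1.45% × 278/366 = $19,174.7842

$19,174.78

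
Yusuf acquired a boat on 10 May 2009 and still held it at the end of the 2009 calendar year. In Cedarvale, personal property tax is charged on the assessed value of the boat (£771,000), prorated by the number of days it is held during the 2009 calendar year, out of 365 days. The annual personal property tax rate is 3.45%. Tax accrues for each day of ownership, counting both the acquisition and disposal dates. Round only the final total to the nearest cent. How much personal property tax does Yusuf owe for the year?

Days held (10 May – 31 December 2009): 236 out of 365
Tax = £771,000 × 3.45% × 236/365 = £17,198.5808

£17,198.58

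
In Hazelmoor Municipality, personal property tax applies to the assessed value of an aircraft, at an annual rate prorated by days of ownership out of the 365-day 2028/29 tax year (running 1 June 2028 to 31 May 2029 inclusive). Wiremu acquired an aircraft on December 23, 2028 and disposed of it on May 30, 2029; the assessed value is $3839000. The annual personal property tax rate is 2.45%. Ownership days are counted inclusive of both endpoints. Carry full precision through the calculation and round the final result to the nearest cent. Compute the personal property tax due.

$40972.12

Days held (December 23, 2028 – May 30, 2029): 159 out of 365
Tax = $3839000 × 2.45% × 159/365 = $40972.1219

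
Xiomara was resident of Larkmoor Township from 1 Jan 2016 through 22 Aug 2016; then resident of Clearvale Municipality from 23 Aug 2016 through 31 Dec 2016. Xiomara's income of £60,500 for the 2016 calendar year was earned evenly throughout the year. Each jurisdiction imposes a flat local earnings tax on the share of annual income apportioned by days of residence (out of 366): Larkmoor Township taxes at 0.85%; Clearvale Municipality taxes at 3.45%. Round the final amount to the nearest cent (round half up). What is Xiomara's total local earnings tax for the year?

£1,077.26

Larkmoor Township, 1 Jan – 22 Aug 2016: 235 days → £60,500 × 0.85% × 235/366 = £330.1878
Clearvale Municipality, 23 Aug – 31 Dec 2016: 131 days → £60,500 × 3.45% × 131/366 = £747.0758
Total = £1,077.2637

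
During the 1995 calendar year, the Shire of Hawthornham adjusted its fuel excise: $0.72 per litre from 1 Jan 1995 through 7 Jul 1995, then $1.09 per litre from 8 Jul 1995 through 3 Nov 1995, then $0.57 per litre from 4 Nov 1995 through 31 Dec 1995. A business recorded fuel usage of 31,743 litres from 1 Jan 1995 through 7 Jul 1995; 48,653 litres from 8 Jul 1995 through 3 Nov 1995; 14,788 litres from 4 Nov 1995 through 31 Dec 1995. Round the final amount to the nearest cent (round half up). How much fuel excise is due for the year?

$84,315.89

1 Jan – 7 Jul 1995: 31,743 litres at $0.72/litre → $22,854.96
8 Jul – 3 Nov 1995: 48,653 litres at $1.09/litre → $53,031.77
4 Nov – 31 Dec 1995: 14,788 litres at $0.57/litre → $8,429.16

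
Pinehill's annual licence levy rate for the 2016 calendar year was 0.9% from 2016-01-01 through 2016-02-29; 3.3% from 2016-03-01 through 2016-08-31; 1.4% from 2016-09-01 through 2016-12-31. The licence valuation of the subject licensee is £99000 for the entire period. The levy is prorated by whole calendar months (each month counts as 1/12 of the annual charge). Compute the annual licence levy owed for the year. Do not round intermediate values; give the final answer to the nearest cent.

2016-01-01 to 2016-02-29: 2 months at 0.9% → £99000 × 0.9% × 2/12 = £148.5000
2016-03-01 to 2016-08-31: 6 months at 3.3% → £99000 × 3.3% × 6/12 = £1633.5000
2016-09-01 to 2016-12-31: 4 months at 1.4% → £99000 × 1.4% × 4/12 = £462.0000
Total = £2244.0000

£2244.00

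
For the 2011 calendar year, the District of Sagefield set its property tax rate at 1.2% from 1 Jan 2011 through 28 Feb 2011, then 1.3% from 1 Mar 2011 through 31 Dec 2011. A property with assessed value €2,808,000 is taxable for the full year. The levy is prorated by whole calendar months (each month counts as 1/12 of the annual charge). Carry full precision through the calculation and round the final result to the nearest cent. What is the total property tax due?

€36,036.00

1 Jan – 28 Feb 2011: 2 months at 1.2% → €2,808,000 × 1.2% × 2/12 = €5,616.0000
1 Mar – 31 Dec 2011: 10 months at 1.3% → €2,808,000 × 1.3% × 10/12 = €30,420.0000
Total = €36,036.0000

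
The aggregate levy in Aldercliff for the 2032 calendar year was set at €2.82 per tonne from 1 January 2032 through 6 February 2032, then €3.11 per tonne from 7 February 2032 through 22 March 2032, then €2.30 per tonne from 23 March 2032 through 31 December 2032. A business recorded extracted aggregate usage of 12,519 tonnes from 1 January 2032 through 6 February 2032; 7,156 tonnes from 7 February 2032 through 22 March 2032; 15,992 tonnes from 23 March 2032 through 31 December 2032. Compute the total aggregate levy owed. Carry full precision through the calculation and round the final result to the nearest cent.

€94,340.34

1 January – 6 February 2032: 12,519 tonnes at €2.82/tonne → €35,303.58
7 February – 22 March 2032: 7,156 tonnes at €3.11/tonne → €22,255.16
23 March – 31 December 2032: 15,992 tonnes at €2.30/tonne → €36,781.60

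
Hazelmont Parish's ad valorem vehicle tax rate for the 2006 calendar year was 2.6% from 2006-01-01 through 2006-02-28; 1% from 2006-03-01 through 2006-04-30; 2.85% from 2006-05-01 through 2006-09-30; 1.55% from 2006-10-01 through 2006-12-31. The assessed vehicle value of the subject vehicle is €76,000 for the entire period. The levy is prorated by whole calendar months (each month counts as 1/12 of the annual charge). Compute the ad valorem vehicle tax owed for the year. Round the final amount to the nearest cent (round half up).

€1,653.00

2006-01-01 to 2006-02-28: 2 months at 2.6% → €76,000 × 2.6% × 2/12 = €329.3333
2006-03-01 to 2006-04-30: 2 months at 1% → €76,000 × 1% × 2/12 = €126.6667
2006-05-01 to 2006-09-30: 5 months at 2.85% → €76,000 × 2.85% × 5/12 = €902.5000
2006-10-01 to 2006-12-31: 3 months at 1.55% → €76,000 × 1.55% × 3/12 = €294.5000
Total = €1,653.0000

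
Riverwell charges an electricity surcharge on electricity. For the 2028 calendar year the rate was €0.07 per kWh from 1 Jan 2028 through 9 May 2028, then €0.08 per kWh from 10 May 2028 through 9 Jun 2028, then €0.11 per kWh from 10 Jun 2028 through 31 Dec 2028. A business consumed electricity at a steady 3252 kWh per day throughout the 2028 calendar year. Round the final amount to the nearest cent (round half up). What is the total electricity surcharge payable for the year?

€110,990.76

1 Jan – 9 May 2028: 130 days × 3252 kWh/day = 422,760 kWh at €0.07/kWh → €29,593.20
10 May – 9 Jun 2028: 31 days × 3252 kWh/day = 100,812 kWh at €0.08/kWh → €8,064.96
10 Jun – 31 Dec 2028: 205 days × 3252 kWh/day = 666,660 kWh at €0.11/kWh → €73,332.60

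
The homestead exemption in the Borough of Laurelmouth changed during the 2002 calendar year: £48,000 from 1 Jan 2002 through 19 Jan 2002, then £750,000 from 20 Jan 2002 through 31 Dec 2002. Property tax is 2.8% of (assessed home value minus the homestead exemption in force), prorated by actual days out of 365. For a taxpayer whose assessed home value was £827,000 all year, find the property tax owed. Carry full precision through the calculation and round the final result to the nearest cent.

1 Jan – 19 Jan 2002: 19 days, exemption £48,000 → (£827,000 − £48,000) × 2.8% × 19/365 = £1,135.4192
20 Jan – 31 Dec 2002: 346 days, exemption £750,000 → (£827,000 − £750,000) × 2.8% × 346/365 = £2,043.7699
Total = £3,179.1890

£3,179.19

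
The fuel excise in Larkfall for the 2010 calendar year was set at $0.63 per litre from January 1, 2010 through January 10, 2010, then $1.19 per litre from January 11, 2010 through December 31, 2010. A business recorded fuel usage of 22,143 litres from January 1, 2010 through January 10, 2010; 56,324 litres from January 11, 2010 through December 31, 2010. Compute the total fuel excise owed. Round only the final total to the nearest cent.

$80975.65

January 1 – January 10, 2010: 22,143 litres at $0.63/litre → $13950.09
January 11 – December 31, 2010: 56,324 litres at $1.19/litre → $67025.56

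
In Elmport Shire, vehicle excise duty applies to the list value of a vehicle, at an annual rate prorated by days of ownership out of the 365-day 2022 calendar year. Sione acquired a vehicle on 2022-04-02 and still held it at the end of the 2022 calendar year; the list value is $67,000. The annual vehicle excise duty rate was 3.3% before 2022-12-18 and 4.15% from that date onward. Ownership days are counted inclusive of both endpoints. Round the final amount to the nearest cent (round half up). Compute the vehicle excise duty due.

2022-04-02 to 2022-12-17: 260 days at 3.3% → $67,000 × 3.3% × 260/365 = $1,574.9589
2022-12-18 to 2022-12-31: 14 days at 4.15% → $67,000 × 4.15% × 14/365 = $106.6493
Total = $1,681.6082

$1,681.61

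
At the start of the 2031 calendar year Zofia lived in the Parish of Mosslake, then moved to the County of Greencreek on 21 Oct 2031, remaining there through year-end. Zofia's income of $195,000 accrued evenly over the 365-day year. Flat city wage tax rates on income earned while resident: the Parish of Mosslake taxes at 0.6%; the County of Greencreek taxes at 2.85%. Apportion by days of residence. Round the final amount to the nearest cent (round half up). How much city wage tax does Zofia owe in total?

$2,035.48

The Parish of Mosslake, 1 Jan – 20 Oct 2031: 293 days → $195,000 × 0.6% × 293/365 = $939.2055
The County of Greencreek, 21 Oct – 31 Dec 2031: 72 days → $195,000 × 2.85% × 72/365 = $1,096.2740
Total = $2,035.4795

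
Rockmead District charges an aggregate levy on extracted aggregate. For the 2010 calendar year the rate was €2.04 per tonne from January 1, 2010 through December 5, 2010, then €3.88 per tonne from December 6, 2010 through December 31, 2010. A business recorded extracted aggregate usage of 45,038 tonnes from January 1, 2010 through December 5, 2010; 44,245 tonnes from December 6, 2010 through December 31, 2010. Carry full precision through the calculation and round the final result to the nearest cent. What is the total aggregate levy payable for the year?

€263548.12

January 1 – December 5, 2010: 45,038 tonnes at €2.04/tonne → €91877.52
December 6 – December 31, 2010: 44,245 tonnes at €3.88/tonne → €171670.60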